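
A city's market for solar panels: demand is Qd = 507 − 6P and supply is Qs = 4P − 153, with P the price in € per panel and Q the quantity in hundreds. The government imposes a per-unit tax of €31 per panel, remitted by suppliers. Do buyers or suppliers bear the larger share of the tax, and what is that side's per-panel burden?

Suppliers bear the larger share: €18.6 per panel.

Without the tax, 507 − 6P = 4P − 153 gives 10P = 660, so P* = €66 and Q* = 111.
With the tax collected from suppliers, supply shifts: Qs = 4(P − 31) − 153.
New equilibrium: buyers pay €78.4, suppliers receive €47.4, Q = 36.6. (Wedge: Pb − Ps = 31.)
Per-panel burden: buyers €12.4, suppliers €18.6.
Suppliers take the larger share because supply is less price-elastic here (demand slope 6 vs supply slope 4).
The less price-elastic side of the market bears the larger share of a per-unit tax.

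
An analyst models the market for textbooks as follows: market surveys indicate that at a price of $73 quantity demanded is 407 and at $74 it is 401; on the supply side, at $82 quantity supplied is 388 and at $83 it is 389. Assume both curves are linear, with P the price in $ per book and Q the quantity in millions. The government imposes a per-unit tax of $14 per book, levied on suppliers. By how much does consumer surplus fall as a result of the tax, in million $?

Demand slope: (401 − 407)/(74 − 73) = -6, so Qd = 845 − 6P.
Supply slope: (389 − 388)/(83 − 82) = 1, so Qs = P + 306.
Before the tax: set 845 − 6P = P + 306 → P* = $77, Q* = 383.
With the tax collected from suppliers, supply shifts: Qs = (P − 14) + 306.
New equilibrium: buyers pay $79, suppliers receive $65, Q = 371. (Wedge: Pb − Ps = 14.)
ΔCS is the trapezoid between Q = 371 and Q = 383 of height $2: ½ · (383 + 371) · 2 = $754.

Consumer surplus falls by $754 million.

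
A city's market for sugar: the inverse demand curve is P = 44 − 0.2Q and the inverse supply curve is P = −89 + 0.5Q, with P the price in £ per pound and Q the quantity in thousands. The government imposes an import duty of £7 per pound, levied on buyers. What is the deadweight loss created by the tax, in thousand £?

Inverting to Q(P) form: Qd = 220 − 5P; Qs = 2P + 178.
Without the tax, 220 − 5P = 2P + 178 gives 7P = 42, so P* = £6 and Q* = 190.
With the tax collected from buyers, demand (in seller-price terms) shifts: Qd = 220 − 5(P + 7).
New equilibrium: buyers pay £8, suppliers receive £1, Q = 180. (Wedge: Pb − Ps = 7.)
Quantity falls by |ΔQ| = |190 − 180| = 10.
DWL = ½ · t · |ΔQ| = ½ · 7 · 10 = £35.

Deadweight loss = £35 thousand.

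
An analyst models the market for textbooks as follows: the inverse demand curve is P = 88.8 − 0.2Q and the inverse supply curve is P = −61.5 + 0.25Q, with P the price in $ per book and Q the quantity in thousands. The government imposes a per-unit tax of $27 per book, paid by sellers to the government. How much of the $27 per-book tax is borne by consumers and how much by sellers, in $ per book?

Rewrite in direct form: Qd = 444 − 5P and Qs = 4P + 246.
Before the tax: set 444 − 5P = 4P + 246 → P* = $22, Q* = 334.
With the tax collected from sellers, supply shifts: Qs = 4(P − 27) + 246.
Solving gives Q = 274 with consumers paying $34 and sellers receiving $7 (the $27 wedge).
Burden on consumers: $12; on sellers: $15. (They sum to $27.)
The less price-elastic side of the market bears the larger share of a per-unit tax.

Consumers bear $12 per book; sellers bear $15 per book.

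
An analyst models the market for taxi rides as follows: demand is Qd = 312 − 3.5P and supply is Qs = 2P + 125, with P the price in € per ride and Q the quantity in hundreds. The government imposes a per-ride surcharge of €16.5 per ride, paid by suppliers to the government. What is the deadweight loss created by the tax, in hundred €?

Deadweight loss = €173.25 hundred.

Without the tax, 312 − 3.5P = 2P + 125 gives 5.5P = 187, so P* = €34 and Q* = 193.
With the tax collected from suppliers, supply shifts: Qs = 2(P − 16.5) + 125.
New equilibrium: buyers pay €40, suppliers receive €23.5, Q = 172. (Wedge: Pb − Ps = 16.5.)
Quantity falls by |ΔQ| = |193 − 172| = 21.
DWL = ½ · t · |ΔQ| = ½ · 16.5 · 21 = €173.25.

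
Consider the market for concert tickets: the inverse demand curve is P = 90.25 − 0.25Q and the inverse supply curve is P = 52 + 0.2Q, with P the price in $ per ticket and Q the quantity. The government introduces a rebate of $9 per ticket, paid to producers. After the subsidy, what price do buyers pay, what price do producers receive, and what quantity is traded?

Buyers pay $64; producers receive $73; quantity = 105.

Rewrite in direct form: Qd = 361 − 4P and Qs = 5P − 260.
Before the subsidy: set 361 − 4P = 5P − 260 → P* = $69, Q* = 85.
With a per-unit subsidy paid to producers, each receives P + 9 per unit sold, so supply becomes Qs = 5(P + 9) − 260.
New equilibrium: buyers pay $64, producers receive $73, Q = 105. (Wedge: Pb − Ps = −9.)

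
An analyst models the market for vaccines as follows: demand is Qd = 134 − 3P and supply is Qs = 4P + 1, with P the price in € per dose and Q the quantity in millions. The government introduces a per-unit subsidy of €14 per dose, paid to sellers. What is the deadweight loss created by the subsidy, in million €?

Without the subsidy, 134 − 3P = 4P + 1 gives 7P = 133, so P* = €19 and Q* = 77.
With a per-unit subsidy paid to sellers, each receives P + 14 per unit sold, so supply becomes Qs = 4(P + 14) + 1.
Solving gives Q = 101 with buyers paying €11 and sellers receiving €25 (the €14 wedge).
Quantity rises by |ΔQ| = |77 − 101| = 24.
DWL = ½ · t · |ΔQ| = ½ · 14 · 24 = €168.

Deadweight loss = €168 million.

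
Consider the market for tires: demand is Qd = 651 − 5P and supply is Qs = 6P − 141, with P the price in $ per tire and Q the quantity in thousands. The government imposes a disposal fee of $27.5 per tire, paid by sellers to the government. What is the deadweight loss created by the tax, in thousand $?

Without the tax, 651 − 5P = 6P − 141 gives 11P = 792, so P* = $72 and Q* = 291.
With the tax collected from sellers, supply shifts: Qs = 6(P − 27.5) − 141.
New equilibrium: consumers pay $87, sellers receive $59.5, Q = 216. (Wedge: Pb − Ps = 27.5.)
Quantity falls by |ΔQ| = |291 − 216| = 75.
DWL = ½ · t · |ΔQ| = ½ · 27.5 · 75 = $1031.25.

Deadweight loss = $1031.25 thousand.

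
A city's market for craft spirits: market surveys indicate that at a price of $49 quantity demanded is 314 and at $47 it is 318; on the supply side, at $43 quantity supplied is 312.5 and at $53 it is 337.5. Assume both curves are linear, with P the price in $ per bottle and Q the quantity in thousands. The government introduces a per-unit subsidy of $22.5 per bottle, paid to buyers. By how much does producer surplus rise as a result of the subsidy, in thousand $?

Producer surplus rises by $3325 thousand.

Demand slope: (318 − 314)/(47 − 49) = -2, so Qd = 412 − 2P.
Supply slope: (337.5 − 312.5)/(53 − 43) = 2.5, so Qs = 2.5P + 205.
Without the subsidy, 412 − 2P = 2.5P + 205 gives 4.5P = 207, so P* = $46 and Q* = 320.
With a per-unit subsidy paid to buyers, each effectively pays P − 22.5, so demand becomes Qd = 412 − 2(P − 22.5).
New equilibrium: buyers pay $33.5, suppliers receive $56, Q = 345. (Wedge: Pb − Ps = −22.5.)
ΔPS is the trapezoid between Q = 345 and Q = 320 of height $10: ½ · (320 + 345) · 10 = $3325.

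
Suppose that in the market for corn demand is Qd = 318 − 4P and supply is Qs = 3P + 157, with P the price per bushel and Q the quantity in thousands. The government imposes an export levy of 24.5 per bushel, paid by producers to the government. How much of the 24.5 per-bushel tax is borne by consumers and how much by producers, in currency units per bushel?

Without the tax, 318 − 4P = 3P + 157 gives 7P = 161, so P* = 23 and Q* = 226.
With the tax collected from producers, supply shifts: Qs = 3(P − 24.5) + 157.
Solving gives Q = 184 with consumers paying 33.5 and producers receiving 9 (the 24.5 wedge).
Burden on consumers: 10.5; on producers: 14. (They sum to 24.5.)

Consumers bear 10.5 per bushel; producers bear 14 per bushel.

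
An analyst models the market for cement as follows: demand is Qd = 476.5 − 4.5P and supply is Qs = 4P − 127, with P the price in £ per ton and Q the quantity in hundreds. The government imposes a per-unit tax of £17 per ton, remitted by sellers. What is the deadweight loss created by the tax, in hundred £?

Before the tax: set 476.5 − 4.5P = 4P − 127 → P* = £71, Q* = 157.
With the tax collected from sellers, supply shifts: Qs = 4(P − 17) − 127.
Solving gives Q = 121 with buyers paying £79 and sellers receiving £62 (the £17 wedge).
Quantity falls by |ΔQ| = |157 − 121| = 36.
DWL = ½ · t · |ΔQ| = ½ · 17 · 36 = £306.

Deadweight loss = £306 hundred.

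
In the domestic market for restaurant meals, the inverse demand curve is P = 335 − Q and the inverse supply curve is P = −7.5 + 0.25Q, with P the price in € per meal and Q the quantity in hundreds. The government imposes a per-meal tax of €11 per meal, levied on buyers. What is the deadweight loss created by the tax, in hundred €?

Inverting to Q(P) form: Qd = 335 − P; Qs = 4P + 30.
Before the tax: set 335 − P = 4P + 30 → P* = €61, Q* = 274.
With the tax collected from buyers, demand (in seller-price terms) shifts: Qd = 335 − (P + 11).
New equilibrium: buyers pay €69.8, producers receive €58.8, Q = 265.2. (Wedge: Pb − Ps = 11.)
Quantity falls by |ΔQ| = |274 − 265.2| = 8.8.
DWL = ½ · t · |ΔQ| = ½ · 11 · 8.8 = €48.4.

Deadweight loss = €48.4 hundred.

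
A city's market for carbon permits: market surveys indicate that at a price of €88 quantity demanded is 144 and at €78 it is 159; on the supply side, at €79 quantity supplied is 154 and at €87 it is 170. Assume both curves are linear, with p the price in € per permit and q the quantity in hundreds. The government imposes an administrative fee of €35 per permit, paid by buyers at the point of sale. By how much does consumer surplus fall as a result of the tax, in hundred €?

Consumer surplus falls by €2820 hundred.

Demand slope: (159 − 144)/(78 − 88) = -1.5, so qd = 276 − 1.5p.
Supply slope: (170 − 154)/(87 − 79) = 2, so qs = 2p − 4.
Before the tax: set 276 − 1.5p = 2p − 4 → p* = €80, q* = 156.
With the tax collected from buyers, demand (in seller-price terms) shifts: qd = 276 − 1.5(p + 35).
New equilibrium: buyers pay €100, sellers receive €65, q = 126. (Wedge: pb − ps = 35.)
ΔCS is the trapezoid between Q = 126 and Q = 156 of height €20: ½ · (156 + 126) · 20 = €2820.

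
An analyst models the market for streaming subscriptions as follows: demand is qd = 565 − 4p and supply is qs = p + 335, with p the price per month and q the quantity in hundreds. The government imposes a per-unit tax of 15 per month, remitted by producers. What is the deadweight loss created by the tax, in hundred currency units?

Deadweight loss = 90 hundred.

Without the tax, 565 − 4p = p + 335 gives 5p = 230, so p* = 46 and q* = 381.
With the tax collected from producers, supply shifts: qs = (p − 15) + 335.
New equilibrium: buyers pay 49, producers receive 34, q = 369. (Wedge: pb − ps = 15.)
Quantity falls by |ΔQ| = |381 − 369| = 12.
DWL = ½ · t · |ΔQ| = ½ · 15 · 12 = 90.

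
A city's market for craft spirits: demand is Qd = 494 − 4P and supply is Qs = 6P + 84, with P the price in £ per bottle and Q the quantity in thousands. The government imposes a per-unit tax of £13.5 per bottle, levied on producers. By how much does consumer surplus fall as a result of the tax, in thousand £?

Before the tax: set 494 − 4P = 6P + 84 → P* = £41, Q* = 330.
With the tax collected from producers, supply shifts: Qs = 6(P − 13.5) + 84.
New equilibrium: buyers pay £49.1, producers receive £35.6, Q = 297.6. (Wedge: Pb − Ps = 13.5.)
ΔCS is the trapezoid between Q = 297.6 and Q = 330 of height £8.1: ½ · (330 + 297.6) · 8.1 = £2541.78.

Consumer surplus falls by £2541.78 thousand.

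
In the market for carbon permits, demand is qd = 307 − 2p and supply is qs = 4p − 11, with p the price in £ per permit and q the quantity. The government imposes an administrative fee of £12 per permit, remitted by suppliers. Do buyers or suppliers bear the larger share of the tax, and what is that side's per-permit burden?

Buyers bear the larger share: £8 per permit.

Before the tax: set 307 − 2p = 4p − 11 → p* = £53, q* = 201.
With the tax collected from suppliers, supply shifts: qs = 4(p − 12) − 11.
Solving gives q = 185 with buyers paying £61 and suppliers receiving £49 (the £12 wedge).
Per-permit burden: buyers £8, suppliers £4.
Buyers take the larger share because demand is less price-elastic here (demand slope 2 vs supply slope 4).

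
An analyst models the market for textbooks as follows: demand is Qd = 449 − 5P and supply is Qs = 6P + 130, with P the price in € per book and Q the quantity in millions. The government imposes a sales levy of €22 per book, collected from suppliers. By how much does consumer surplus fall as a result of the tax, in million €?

Before the tax: set 449 − 5P = 6P + 130 → P* = €29, Q* = 304.
With the tax collected from suppliers, supply shifts: Qs = 6(P − 22) + 130.
Solving gives Q = 244 with buyers paying €41 and suppliers receiving €19 (the €22 wedge).
ΔCS is the trapezoid between Q = 244 and Q = 304 of height €12: ½ · (304 + 244) · 12 = €3288.

Consumer surplus falls by €3288 million.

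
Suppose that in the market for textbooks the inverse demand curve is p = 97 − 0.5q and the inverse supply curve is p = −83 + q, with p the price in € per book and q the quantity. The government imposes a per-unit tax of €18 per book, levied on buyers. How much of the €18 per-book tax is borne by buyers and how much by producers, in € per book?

Buyers bear €6 per book; producers bear €12 per book.

Rewrite in direct form: qd = 194 − 2p and qs = p + 83.
Without the tax, 194 − 2p = p + 83 gives 3p = 111, so p* = €37 and q* = 120.
With the tax collected from buyers, demand (in seller-price terms) shifts: qd = 194 − 2(p + 18).
Solving gives q = 108 with buyers paying €43 and producers receiving €25 (the €18 wedge).
Burden on buyers: €6; on producers: €12. (They sum to €18.)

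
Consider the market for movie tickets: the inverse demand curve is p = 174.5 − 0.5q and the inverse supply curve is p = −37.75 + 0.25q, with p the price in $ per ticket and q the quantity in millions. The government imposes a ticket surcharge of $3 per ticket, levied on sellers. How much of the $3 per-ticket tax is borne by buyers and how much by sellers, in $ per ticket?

Buyers bear $2 per ticket; sellers bear $1 per ticket.

Inverting to q(p) form: qd = 349 − 2p; qs = 4p + 151.
Before the tax: set 349 − 2p = 4p + 151 → p* = $33, q* = 283.
With the tax collected from sellers, supply shifts: qs = 4(p − 3) + 151.
Solving gives q = 279 with buyers paying $35 and sellers receiving $32 (the $3 wedge).
Burden on buyers: $2; on sellers: $1. (They sum to $3.)
The less price-elastic side of the market bears the larger share of a per-unit tax.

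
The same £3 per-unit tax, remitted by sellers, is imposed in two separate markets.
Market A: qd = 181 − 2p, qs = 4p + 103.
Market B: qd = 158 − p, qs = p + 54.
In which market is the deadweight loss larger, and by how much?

Market A: pre-tax p* = £13, q* = 155; post-tax q = 151; deadweight loss = £6.
Market B: pre-tax p* = £52, q* = 106; post-tax q = 104.5; deadweight loss = £2.25.
Difference: £6 vs £2.25 → market A is larger by £3.75.

Market A, by £3.75.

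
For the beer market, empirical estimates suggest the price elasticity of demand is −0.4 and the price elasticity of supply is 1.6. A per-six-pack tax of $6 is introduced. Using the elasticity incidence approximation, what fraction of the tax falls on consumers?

Incidence ratio: consumers' share ≈ εs / (εs + |εd|) = 1.6 / (1.6 + 0.4) = 0.8.
Supply is the more elastic side, so consumers bear the larger share.

Consumers' share ≈ 0.8.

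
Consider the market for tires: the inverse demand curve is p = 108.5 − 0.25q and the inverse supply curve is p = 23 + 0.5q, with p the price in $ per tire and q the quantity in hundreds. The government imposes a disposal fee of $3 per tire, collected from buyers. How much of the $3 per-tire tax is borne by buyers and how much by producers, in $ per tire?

Inverting to q(p) form: qd = 434 − 4p; qs = 2p − 46.
Before the tax: set 434 − 4p = 2p − 46 → p* = $80, q* = 114.
With the tax collected from buyers, demand (in seller-price terms) shifts: qd = 434 − 4(p + 3).
New equilibrium: buyers pay $81, producers receive $78, q = 110. (Wedge: pb − ps = 3.)
Burden on buyers: $1; on producers: $2. (They sum to $3.)
The less price-elastic side of the market bears the larger share of a per-unit tax.

Buyers bear $1 per tire; producers bear $2 per tire.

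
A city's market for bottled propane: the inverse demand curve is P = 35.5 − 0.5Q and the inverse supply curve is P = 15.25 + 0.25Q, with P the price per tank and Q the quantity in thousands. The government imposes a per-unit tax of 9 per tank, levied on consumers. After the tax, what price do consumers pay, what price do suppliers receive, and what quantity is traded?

Consumers pay 28; suppliers receive 19; quantity = 15.

Rewrite in direct form: Qd = 71 − 2P and Qs = 4P − 61.
Without the tax, 71 − 2P = 4P − 61 gives 6P = 132, so P* = 22 and Q* = 27.
With the tax collected from consumers, demand (in seller-price terms) shifts: Qd = 71 − 2(P + 9).
Solving gives Q = 15 with consumers paying 28 and suppliers receiving 19 (the 9 wedge).
The less price-elastic side of the market bears the larger share of a per-unit tax.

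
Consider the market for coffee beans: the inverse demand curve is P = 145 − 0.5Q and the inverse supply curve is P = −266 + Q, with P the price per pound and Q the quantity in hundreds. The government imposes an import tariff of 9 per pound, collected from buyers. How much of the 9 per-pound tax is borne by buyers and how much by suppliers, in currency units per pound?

Buyers bear 3 per pound; suppliers bear 6 per pound.

Inverting to Q(P) form: Qd = 290 − 2P; Qs = P + 266.
Without the tax, 290 − 2P = P + 266 gives 3P = 24, so P* = 8 and Q* = 274.
With the tax collected from buyers, demand (in seller-price terms) shifts: Qd = 290 − 2(P + 9).
New equilibrium: buyers pay 11, suppliers receive 2, Q = 268. (Wedge: Pb − Ps = 9.)
Burden on buyers: 3; on suppliers: 6. (They sum to 9.)
The less price-elastic side of the market bears the larger share of a per-unit tax.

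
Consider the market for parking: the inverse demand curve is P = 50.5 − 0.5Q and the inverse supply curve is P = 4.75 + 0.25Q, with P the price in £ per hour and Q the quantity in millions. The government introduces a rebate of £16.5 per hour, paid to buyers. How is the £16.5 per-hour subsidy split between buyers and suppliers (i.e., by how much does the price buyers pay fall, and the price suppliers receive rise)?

Inverting to Q(P) form: Qd = 101 − 2P; Qs = 4P − 19.
Before the subsidy: set 101 − 2P = 4P − 19 → P* = £20, Q* = 61.
With a per-unit subsidy paid to buyers, each effectively pays P − 16.5, so demand becomes Qd = 101 − 2(P − 16.5).
New equilibrium: buyers pay £9, suppliers receive £25.5, Q = 83. (Wedge: Pb − Ps = −16.5.)
Gain to buyers: £11; to suppliers: £5.5. (They sum to £16.5.)

Buyers gain £11 per hour; suppliers gain £5.5 per hour.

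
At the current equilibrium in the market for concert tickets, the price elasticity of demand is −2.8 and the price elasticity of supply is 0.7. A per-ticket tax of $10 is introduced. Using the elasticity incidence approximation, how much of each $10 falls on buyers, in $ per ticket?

Incidence ratio: buyers' share ≈ εs / (εs + |εd|) = 0.7 / (0.7 + 2.8) = 0.2.
So buyers bear ≈ 0.2 × $10 = $2; suppliers bear $8.

Buyers bear ≈ $2 per ticket.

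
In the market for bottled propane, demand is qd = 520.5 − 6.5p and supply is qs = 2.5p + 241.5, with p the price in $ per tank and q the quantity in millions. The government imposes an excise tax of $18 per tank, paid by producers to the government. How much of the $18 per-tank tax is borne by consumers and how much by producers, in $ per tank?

Before the tax: set 520.5 − 6.5p = 2.5p + 241.5 → p* = $31, q* = 319.
With the tax collected from producers, supply shifts: qs = 2.5(p − 18) + 241.5.
New equilibrium: consumers pay $36, producers receive $18, q = 286.5. (Wedge: pb − ps = 18.)
Burden on consumers: $5; on producers: $13. (They sum to $18.)

Consumers bear $5 per tank; producers bear $13 per tank.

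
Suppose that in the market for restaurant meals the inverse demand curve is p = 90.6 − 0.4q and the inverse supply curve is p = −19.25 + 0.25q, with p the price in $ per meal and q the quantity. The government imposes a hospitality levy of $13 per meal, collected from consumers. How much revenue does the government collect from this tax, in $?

Rewrite in direct form: qd = 226.5 − 2.5p and qs = 4p + 77.
Without the tax, 226.5 − 2.5p = 4p + 77 gives 6.5p = 149.5, so p* = $23 and q* = 169.
With the tax collected from consumers, demand (in seller-price terms) shifts: qd = 226.5 − 2.5(p + 13).
New equilibrium: consumers pay $31, producers receive $18, q = 149. (Wedge: pb − ps = 13.)
Revenue = t · Q = 13 · 149 = $1937.

Tax revenue = $1937.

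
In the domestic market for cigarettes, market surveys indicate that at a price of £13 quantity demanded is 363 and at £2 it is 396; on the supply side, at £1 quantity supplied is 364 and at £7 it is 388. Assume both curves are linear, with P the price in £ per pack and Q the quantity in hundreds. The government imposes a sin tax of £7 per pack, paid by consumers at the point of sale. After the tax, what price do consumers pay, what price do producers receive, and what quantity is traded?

Demand slope: (396 − 363)/(2 − 13) = -3, so Qd = 402 − 3P.
Supply slope: (388 − 364)/(7 − 1) = 4, so Qs = 4P + 360.
Without the tax, 402 − 3P = 4P + 360 gives 7P = 42, so P* = £6 and Q* = 384.
With the tax collected from consumers, demand (in seller-price terms) shifts: Qd = 402 − 3(P + 7).
New equilibrium: consumers pay £10, producers receive £3, Q = 372. (Wedge: Pb − Ps = 7.)
The less price-elastic side of the market bears the larger share of a per-unit tax.

Consumers pay £10; producers receive £3; quantity = 372.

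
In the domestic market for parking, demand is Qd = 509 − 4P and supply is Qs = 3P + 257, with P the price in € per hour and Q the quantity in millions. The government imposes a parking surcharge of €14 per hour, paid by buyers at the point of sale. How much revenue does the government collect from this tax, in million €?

Tax revenue = €4774 million.

Before the tax: set 509 − 4P = 3P + 257 → P* = €36, Q* = 365.
With the tax collected from buyers, demand (in seller-price terms) shifts: Qd = 509 − 4(P + 14).
Solving gives Q = 341 with buyers paying €42 and sellers receiving €28 (the €14 wedge).
Revenue = t · Q = 14 · 341 = €4774.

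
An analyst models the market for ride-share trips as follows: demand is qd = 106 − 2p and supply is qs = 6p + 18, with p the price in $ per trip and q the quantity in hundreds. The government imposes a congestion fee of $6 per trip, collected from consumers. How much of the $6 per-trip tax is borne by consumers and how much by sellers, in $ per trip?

Without the tax, 106 − 2p = 6p + 18 gives 8p = 88, so p* = $11 and q* = 84.
With the tax collected from consumers, demand (in seller-price terms) shifts: qd = 106 − 2(p + 6).
New equilibrium: consumers pay $15.5, sellers receive $9.5, q = 75. (Wedge: pb − ps = 6.)
Burden on consumers: $4.5; on sellers: $1.5. (They sum to $6.)
The less price-elastic side of the market bears the larger share of a per-unit tax.

Consumers bear $4.5 per trip; sellers bear $1.5 per trip.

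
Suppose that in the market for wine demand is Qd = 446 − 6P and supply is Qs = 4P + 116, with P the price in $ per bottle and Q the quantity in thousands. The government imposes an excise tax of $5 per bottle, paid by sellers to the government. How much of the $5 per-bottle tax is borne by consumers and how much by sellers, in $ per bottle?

Without the tax, 446 − 6P = 4P + 116 gives 10P = 330, so P* = $33 and Q* = 248.
With the tax collected from sellers, supply shifts: Qs = 4(P − 5) + 116.
Solving gives Q = 236 with consumers paying $35 and sellers receiving $30 (the $5 wedge).
Burden on consumers: $2; on sellers: $3. (They sum to $5.)
The less price-elastic side of the market bears the larger share of a per-unit tax.

Consumers bear $2 per bottle; sellers bear $3 per bottle.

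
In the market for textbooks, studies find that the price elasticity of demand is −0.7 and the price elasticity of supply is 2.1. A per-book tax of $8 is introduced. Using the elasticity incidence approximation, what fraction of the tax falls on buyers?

Buyers' share ≈ 0.75.

Incidence ratio: buyers' share ≈ εs / (εs + |εd|) = 2.1 / (2.1 + 0.7) = 0.75.
Supply is the more elastic side, so buyers bear the larger share.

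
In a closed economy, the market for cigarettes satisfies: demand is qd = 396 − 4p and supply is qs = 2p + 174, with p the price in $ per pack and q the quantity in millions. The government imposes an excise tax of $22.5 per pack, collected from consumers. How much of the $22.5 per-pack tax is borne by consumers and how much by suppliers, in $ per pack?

Without the tax, 396 − 4p = 2p + 174 gives 6p = 222, so p* = $37 and q* = 248.
With the tax collected from consumers, demand (in seller-price terms) shifts: qd = 396 − 4(p + 22.5).
Solving gives q = 218 with consumers paying $44.5 and suppliers receiving $22 (the $22.5 wedge).
Burden on consumers: $7.5; on suppliers: $15. (They sum to $22.5.)

Consumers bear $7.5 per pack; suppliers bear $15 per pack.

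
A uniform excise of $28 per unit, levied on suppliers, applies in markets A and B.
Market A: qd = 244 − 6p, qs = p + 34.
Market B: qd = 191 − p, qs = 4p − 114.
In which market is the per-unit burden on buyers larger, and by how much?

Market A: pre-tax p* = $30, q* = 64; post-tax q = 40; per-unit burden on buyers = $4.
Market B: pre-tax p* = $61, q* = 130; post-tax q = 107.6; per-unit burden on buyers = $22.4.
Difference: $4 vs $22.4 → market B is larger by $18.4.

Market B, by $18.4.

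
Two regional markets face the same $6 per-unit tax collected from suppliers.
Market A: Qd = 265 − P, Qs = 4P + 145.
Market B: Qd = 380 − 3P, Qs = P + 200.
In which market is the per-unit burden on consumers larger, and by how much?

Market A, by $3.3.

Market A: pre-tax P* = $24, Q* = 241; post-tax Q = 236.2; per-unit burden on consumers = $4.8.
Market B: pre-tax P* = $45, Q* = 245; post-tax Q = 240.5; per-unit burden on consumers = $1.5.
Difference: $4.8 vs $1.5 → market A is larger by $3.3.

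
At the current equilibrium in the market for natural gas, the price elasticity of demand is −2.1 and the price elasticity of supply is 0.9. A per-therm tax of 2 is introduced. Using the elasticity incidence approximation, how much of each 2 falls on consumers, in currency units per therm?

Incidence ratio: consumers' share ≈ εs / (εs + |εd|) = 0.9 / (0.9 + 2.1) = 0.3.
So consumers bear ≈ 0.3 × 2 = 0.6; sellers bear 1.4.

Consumers bear ≈ 0.6 per therm.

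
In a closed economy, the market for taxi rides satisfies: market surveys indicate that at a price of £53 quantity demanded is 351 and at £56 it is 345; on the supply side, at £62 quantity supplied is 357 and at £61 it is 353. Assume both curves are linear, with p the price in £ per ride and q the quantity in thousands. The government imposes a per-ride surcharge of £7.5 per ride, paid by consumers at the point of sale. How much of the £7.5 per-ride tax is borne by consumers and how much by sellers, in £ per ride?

Consumers bear £5 per ride; sellers bear £2.5 per ride.

Demand slope: (345 − 351)/(56 − 53) = -2, so qd = 457 − 2p.
Supply slope: (353 − 357)/(61 − 62) = 4, so qs = 4p + 109.
Without the tax, 457 − 2p = 4p + 109 gives 6p = 348, so p* = £58 and q* = 341.
With the tax collected from consumers, demand (in seller-price terms) shifts: qd = 457 − 2(p + 7.5).
Solving gives q = 331 with consumers paying £63 and sellers receiving £55.5 (the £7.5 wedge).
Burden on consumers: £5; on sellers: £2.5. (They sum to £7.5.)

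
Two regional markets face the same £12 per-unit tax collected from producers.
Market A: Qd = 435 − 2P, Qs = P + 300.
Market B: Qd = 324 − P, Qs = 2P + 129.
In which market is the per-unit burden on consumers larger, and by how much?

Market A: pre-tax P* = £45, Q* = 345; post-tax Q = 337; per-unit burden on consumers = £4.
Market B: pre-tax P* = £65, Q* = 259; post-tax Q = 251; per-unit burden on consumers = £8.
Difference: £4 vs £8 → market B is larger by £4.

Market B, by £4.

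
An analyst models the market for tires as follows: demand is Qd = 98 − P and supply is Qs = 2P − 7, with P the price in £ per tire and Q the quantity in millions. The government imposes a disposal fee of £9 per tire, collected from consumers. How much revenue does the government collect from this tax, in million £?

Tax revenue = £513 million.

Without the tax, 98 − P = 2P − 7 gives 3P = 105, so P* = £35 and Q* = 63.
With the tax collected from consumers, demand (in seller-price terms) shifts: Qd = 98 − (P + 9).
New equilibrium: consumers pay £41, suppliers receive £32, Q = 57. (Wedge: Pb − Ps = 9.)
Revenue = t · Q = 9 · 57 = £513.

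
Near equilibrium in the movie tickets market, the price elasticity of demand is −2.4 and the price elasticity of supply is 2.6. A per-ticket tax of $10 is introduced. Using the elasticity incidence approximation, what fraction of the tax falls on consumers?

Incidence ratio: consumers' share ≈ εs / (εs + |εd|) = 2.6 / (2.6 + 2.4) = 0.52.
Supply is the more elastic side, so consumers bear the larger share.

Consumers' share ≈ 0.52.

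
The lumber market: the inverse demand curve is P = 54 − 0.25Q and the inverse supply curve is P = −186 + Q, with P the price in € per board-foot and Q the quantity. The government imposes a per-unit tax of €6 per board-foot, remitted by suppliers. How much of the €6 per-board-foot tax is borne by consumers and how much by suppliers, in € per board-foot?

Consumers bear €1.2 per board-foot; suppliers bear €4.8 per board-foot.

Rewrite in direct form: Qd = 216 − 4P and Qs = P + 186.
Before the tax: set 216 − 4P = P + 186 → P* = €6, Q* = 192.
With the tax collected from suppliers, supply shifts: Qs = (P − 6) + 186.
New equilibrium: consumers pay €7.2, suppliers receive €1.2, Q = 187.2. (Wedge: Pb − Ps = 6.)
Burden on consumers: €1.2; on suppliers: €4.8. (They sum to €6.)
The less price-elastic side of the market bears the larger share of a per-unit tax.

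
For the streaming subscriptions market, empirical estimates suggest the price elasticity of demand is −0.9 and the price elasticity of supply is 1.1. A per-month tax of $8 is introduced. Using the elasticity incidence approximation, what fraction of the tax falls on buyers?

Incidence ratio: buyers' share ≈ εs / (εs + |εd|) = 1.1 / (1.1 + 0.9) = 0.55.
Supply is the more elastic side, so buyers bear the larger share.

Buyers' share ≈ 0.55.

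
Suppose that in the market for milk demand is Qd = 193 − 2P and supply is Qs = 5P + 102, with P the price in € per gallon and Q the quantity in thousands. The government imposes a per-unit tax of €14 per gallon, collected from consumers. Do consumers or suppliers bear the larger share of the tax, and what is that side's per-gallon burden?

Consumers bear the larger share: €10 per gallon.

Before the tax: set 193 − 2P = 5P + 102 → P* = €13, Q* = 167.
With the tax collected from consumers, demand (in seller-price terms) shifts: Qd = 193 − 2(P + 14).
New equilibrium: consumers pay €23, suppliers receive €9, Q = 147. (Wedge: Pb − Ps = 14.)
Per-gallon burden: consumers €10, suppliers €4.
Consumers take the larger share because demand is less price-elastic here (demand slope 2 vs supply slope 5).
The less price-elastic side of the market bears the larger share of a per-unit tax.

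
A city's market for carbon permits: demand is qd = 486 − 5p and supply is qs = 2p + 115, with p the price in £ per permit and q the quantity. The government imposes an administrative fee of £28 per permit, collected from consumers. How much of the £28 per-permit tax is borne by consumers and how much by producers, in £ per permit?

Before the tax: set 486 − 5p = 2p + 115 → p* = £53, q* = 221.
With the tax collected from consumers, demand (in seller-price terms) shifts: qd = 486 − 5(p + 28).
Solving gives q = 181 with consumers paying £61 and producers receiving £33 (the £28 wedge).
Burden on consumers: £8; on producers: £20. (They sum to £28.)

Consumers bear £8 per permit; producers bear £20 per permit.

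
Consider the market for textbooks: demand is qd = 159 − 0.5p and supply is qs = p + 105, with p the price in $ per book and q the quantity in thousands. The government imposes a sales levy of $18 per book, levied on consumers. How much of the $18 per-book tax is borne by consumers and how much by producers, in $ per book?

Before the tax: set 159 − 0.5p = p + 105 → p* = $36, q* = 141.
With the tax collected from consumers, demand (in seller-price terms) shifts: qd = 159 − 0.5(p + 18).
Solving gives q = 135 with consumers paying $48 and producers receiving $30 (the $18 wedge).
Burden on consumers: $12; on producers: $6. (They sum to $18.)
The less price-elastic side of the market bears the larger share of a per-unit tax.

Consumers bear $12 per book; producers bear $6 per book.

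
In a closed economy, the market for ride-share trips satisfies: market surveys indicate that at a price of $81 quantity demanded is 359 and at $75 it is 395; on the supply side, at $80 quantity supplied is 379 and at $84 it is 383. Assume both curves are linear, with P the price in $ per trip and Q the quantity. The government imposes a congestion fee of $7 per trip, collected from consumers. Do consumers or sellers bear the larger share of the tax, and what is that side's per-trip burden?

Sellers bear the larger share: $6 per trip.

Demand slope: (395 − 359)/(75 − 81) = -6, so Qd = 845 − 6P.
Supply slope: (383 − 379)/(84 − 80) = 1, so Qs = P + 299.
Before the tax: set 845 − 6P = P + 299 → P* = $78, Q* = 377.
With the tax collected from consumers, demand (in seller-price terms) shifts: Qd = 845 − 6(P + 7).
New equilibrium: consumers pay $79, sellers receive $72, Q = 371. (Wedge: Pb − Ps = 7.)
Per-trip burden: consumers $1, sellers $6.
Sellers take the larger share because supply is less price-elastic here (demand slope 6 vs supply slope 1).
The less price-elastic side of the market bears the larger share of a per-unit tax.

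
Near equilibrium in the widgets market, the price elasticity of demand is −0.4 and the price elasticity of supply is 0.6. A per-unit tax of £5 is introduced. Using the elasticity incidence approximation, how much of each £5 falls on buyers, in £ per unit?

Incidence ratio: buyers' share ≈ εs / (εs + |εd|) = 0.6 / (0.6 + 0.4) = 0.6.
So buyers bear ≈ 0.6 × £5 = £3; sellers bear £2.

Buyers bear ≈ £3 per unit.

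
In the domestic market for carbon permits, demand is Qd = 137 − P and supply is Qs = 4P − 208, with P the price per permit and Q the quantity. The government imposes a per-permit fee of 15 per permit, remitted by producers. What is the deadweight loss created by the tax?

Deadweight loss = 90.

Without the tax, 137 − P = 4P − 208 gives 5P = 345, so P* = 69 and Q* = 68.
With the tax collected from producers, supply shifts: Qs = 4(P − 15) − 208.
Solving gives Q = 56 with consumers paying 81 and producers receiving 66 (the 15 wedge).
Quantity falls by |ΔQ| = |68 − 56| = 12.
DWL = ½ · t · |ΔQ| = ½ · 15 · 12 = 90.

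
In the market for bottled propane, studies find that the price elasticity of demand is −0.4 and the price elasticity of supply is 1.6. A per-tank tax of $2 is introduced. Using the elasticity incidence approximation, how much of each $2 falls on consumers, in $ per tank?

Consumers bear ≈ $1.6 per tank.

Incidence ratio: consumers' share ≈ εs / (εs + |εd|) = 1.6 / (1.6 + 0.4) = 0.8.
So consumers bear ≈ 0.8 × $2 = $1.6; sellers bear $0.4.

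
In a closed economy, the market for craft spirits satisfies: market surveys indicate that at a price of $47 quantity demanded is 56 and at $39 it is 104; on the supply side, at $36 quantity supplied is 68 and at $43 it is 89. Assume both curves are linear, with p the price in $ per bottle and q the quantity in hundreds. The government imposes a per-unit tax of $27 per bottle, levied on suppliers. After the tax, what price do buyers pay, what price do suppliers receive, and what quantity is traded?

Demand slope: (104 − 56)/(39 − 47) = -6, so qd = 338 − 6p.
Supply slope: (89 − 68)/(43 − 36) = 3, so qs = 3p − 40.
Before the tax: set 338 − 6p = 3p − 40 → p* = $42, q* = 86.
With the tax collected from suppliers, supply shifts: qs = 3(p − 27) − 40.
Solving gives q = 32 with buyers paying $51 and suppliers receiving $24 (the $27 wedge).
The less price-elastic side of the market bears the larger share of a per-unit tax.

Buyers pay $51; suppliers receive $24; quantity = 32.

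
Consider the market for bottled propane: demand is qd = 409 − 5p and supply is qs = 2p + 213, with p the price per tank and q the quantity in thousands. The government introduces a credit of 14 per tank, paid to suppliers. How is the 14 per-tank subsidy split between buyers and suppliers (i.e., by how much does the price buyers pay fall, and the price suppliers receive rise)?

Before the subsidy: set 409 − 5p = 2p + 213 → p* = 28, q* = 269.
With a per-unit subsidy paid to suppliers, each receives p + 14 per unit sold, so supply becomes qs = 2(p + 14) + 213.
Solving gives q = 289 with buyers paying 24 and suppliers receiving 38 (the 14 wedge).
Gain to buyers: 4; to suppliers: 10. (They sum to 14.)

Buyers gain 4 per tank; suppliers gain 10 per tank.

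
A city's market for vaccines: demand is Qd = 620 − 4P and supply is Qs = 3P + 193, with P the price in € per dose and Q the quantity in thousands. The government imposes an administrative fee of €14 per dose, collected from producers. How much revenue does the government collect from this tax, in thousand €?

Tax revenue = €4928 thousand.

Before the tax: set 620 − 4P = 3P + 193 → P* = €61, Q* = 376.
With the tax collected from producers, supply shifts: Qs = 3(P − 14) + 193.
Solving gives Q = 352 with consumers paying €67 and producers receiving €53 (the €14 wedge).
Revenue = t · Q = 14 · 352 = €4928.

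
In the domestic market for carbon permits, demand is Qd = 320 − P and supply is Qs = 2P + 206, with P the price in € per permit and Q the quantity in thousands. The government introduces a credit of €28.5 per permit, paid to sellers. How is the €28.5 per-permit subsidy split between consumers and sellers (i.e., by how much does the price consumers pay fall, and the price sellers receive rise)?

Without the subsidy, 320 − P = 2P + 206 gives 3P = 114, so P* = €38 and Q* = 282.
With a per-unit subsidy paid to sellers, each receives P + 28.5 per unit sold, so supply becomes Qs = 2(P + 28.5) + 206.
Solving gives Q = 301 with consumers paying €19 and sellers receiving €47.5 (the €28.5 wedge).
Gain to consumers: €19; to sellers: €9.5. (They sum to €28.5.)

Consumers gain €19 per permit; sellers gain €9.5 per permit.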